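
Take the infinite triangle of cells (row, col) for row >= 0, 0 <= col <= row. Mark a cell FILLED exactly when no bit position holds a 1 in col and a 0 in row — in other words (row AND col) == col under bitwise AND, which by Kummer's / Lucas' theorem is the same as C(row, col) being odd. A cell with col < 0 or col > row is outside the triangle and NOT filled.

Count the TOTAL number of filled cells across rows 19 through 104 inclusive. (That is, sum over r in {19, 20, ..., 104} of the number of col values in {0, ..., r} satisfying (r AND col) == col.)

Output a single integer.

r19=10011 pc3: +8 =8
r20=10100 pc2: +4 =12
r21=10101 pc3: +8 =20
r22=10110 pc3: +8 =28
r23=10111 pc4: +16 =44
r24=11000 pc2: +4 =48
r25=11001 pc3: +8 =56
r26=11010 pc3: +8 =64
r27=11011 pc4: +16 =80
r28=11100 pc3: +8 =88
r29=11101 pc4: +16 =104
r30=11110 pc4: +16 =120
r31=11111 pc5: +32 =152
r32=100000 pc1: +2 =154
r33=100001 pc2: +4 =158
r34=100010 pc2: +4 =162
r35=100011 pc3: +8 =170
r36=100100 pc2: +4 =174
r37=100101 pc3: +8 =182
r38=100110 pc3: +8 =190
r39=100111 pc4: +16 =206
r40=101000 pc2: +4 =210
r41=101001 pc3: +8 =218
r42=101010 pc3: +8 =226
r43=101011 pc4: +16 =242
r44=101100 pc3: +8 =250
r45=101101 pc4: +16 =266
r46=101110 pc4: +16 =282
r47=101111 pc5: +32 =314
r48=110000 pc2: +4 =318
r49=110001 pc3: +8 =326
r50=110010 pc3: +8 =334
r51=110011 pc4: +16 =350
r52=110100 pc3: +8 =358
r53=110101 pc4: +16 =374
r54=110110 pc4: +16 =390
r55=110111 pc5: +32 =422
r56=111000 pc3: +8 =430
r57=111001 pc4: +16 =446
r58=111010 pc4: +16 =462
r59=111011 pc5: +32 =494
r60=111100 pc4: +16 =510
r61=111101 pc5: +32 =542
r62=111110 pc5: +32 =574
r63=111111 pc6: +64 =638
r64=1000000 pc1: +2 =640
r65=1000001 pc2: +4 =644
r66=1000010 pc2: +4 =648
r67=1000011 pc3: +8 =656
r68=1000100 pc2: +4 =660
r69=1000101 pc3: +8 =668
r70=1000110 pc3: +8 =676
r71=1000111 pc4: +16 =692
r72=1001000 pc2: +4 =696
r73=1001001 pc3: +8 =704
r74=1001010 pc3: +8 =712
r75=1001011 pc4: +16 =728
r76=1001100 pc3: +8 =736
r77=1001101 pc4: +16 =752
r78=1001110 pc4: +16 =768
r79=1001111 pc5: +32 =800
r80=1010000 pc2: +4 =804
r81=1010001 pc3: +8 =812
r82=1010010 pc3: +8 =820
r83=1010011 pc4: +16 =836
r84=1010100 pc3: +8 =844
r85=1010101 pc4: +16 =860
r86=1010110 pc4: +16 =876
r87=1010111 pc5: +32 =908
r88=1011000 pc3: +8 =916
r89=1011001 pc4: +16 =932
r90=1011010 pc4: +16 =948
r91=1011011 pc5: +32 =980
r92=1011100 pc4: +16 =996
r93=1011101 pc5: +32 =1028
r94=1011110 pc5: +32 =1060
r95=1011111 pc6: +64 =1124
r96=1100000 pc2: +4 =1128
r97=1100001 pc3: +8 =1136
r98=1100010 pc3: +8 =1144
r99=1100011 pc4: +16 =1160
r100=1100100 pc3: +8 =1168
r101=1100101 pc4: +16 =1184
r102=1100110 pc4: +16 =1200
r103=1100111 pc5: +32 =1232
r104=1101000 pc3: +8 =1240

Answer: 1240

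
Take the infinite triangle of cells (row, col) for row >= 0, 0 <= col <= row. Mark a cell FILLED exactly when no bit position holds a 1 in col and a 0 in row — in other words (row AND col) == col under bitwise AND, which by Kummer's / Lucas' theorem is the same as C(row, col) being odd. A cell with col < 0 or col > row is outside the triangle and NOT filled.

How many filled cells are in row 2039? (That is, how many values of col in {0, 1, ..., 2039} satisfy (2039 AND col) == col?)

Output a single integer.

Answer: 1024

Derivation:
2039 in binary = 11111110111
popcount(2039) = number of 1-bits in 11111110111 = 10
A col c satisfies (2039 AND c) == c iff every set bit of c is also set in 2039; each of the 10 set bits of 2039 can independently be on or off in c.
count = 2^10 = 1024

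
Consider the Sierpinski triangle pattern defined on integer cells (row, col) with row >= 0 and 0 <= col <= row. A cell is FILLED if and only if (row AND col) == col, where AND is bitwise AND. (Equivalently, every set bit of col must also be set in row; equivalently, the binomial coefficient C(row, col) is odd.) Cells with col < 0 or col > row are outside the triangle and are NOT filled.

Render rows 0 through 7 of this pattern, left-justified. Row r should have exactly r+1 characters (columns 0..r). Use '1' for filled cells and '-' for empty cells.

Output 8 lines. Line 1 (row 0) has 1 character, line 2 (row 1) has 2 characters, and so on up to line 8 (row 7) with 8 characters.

Answer: 1
11
1-1
1111
1---1
11--11
1-1-1-1
11111111

Derivation:
r0=0: 1
r1=1: 11
r2=10: 1-1
r3=11: 1111
r4=100: 1---1
r5=101: 11--11
r6=110: 1-1-1-1
r7=111: 11111111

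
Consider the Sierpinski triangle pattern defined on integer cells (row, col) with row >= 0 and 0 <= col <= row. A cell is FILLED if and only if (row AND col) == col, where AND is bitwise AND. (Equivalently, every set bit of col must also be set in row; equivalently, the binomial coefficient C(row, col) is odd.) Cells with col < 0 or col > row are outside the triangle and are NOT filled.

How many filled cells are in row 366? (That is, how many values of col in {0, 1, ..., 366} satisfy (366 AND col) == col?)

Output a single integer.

366 in binary = 101101110
popcount(366) = number of 1-bits in 101101110 = 6
A col c satisfies (366 AND c) == c iff every set bit of c is also set in 366; each of the 6 set bits of 366 can independently be on or off in c.
count = 2^6 = 64

Answer: 64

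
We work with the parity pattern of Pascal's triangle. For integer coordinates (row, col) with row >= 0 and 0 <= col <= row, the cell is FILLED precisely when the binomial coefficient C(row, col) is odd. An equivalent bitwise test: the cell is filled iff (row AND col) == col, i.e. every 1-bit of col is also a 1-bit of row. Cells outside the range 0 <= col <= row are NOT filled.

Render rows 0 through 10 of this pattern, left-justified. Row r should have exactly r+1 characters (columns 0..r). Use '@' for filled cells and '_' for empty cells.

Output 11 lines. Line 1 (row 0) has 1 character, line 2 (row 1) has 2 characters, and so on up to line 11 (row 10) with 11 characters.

r0=0: @
r1=1: @@
r2=10: @_@
r3=11: @@@@
r4=100: @___@
r5=101: @@__@@
r6=110: @_@_@_@
r7=111: @@@@@@@@
r8=1000: @_______@
r9=1001: @@______@@
r10=1010: @_@_____@_@

Answer: @
@@
@_@
@@@@
@___@
@@__@@
@_@_@_@
@@@@@@@@
@_______@
@@______@@
@_@_____@_@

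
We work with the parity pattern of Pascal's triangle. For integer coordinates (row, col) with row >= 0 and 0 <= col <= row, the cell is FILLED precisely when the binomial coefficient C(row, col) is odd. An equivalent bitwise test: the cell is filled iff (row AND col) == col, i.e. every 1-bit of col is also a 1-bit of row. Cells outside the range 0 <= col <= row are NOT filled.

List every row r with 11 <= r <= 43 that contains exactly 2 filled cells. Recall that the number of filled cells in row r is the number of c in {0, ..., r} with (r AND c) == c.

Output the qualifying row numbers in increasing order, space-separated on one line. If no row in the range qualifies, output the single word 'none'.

Row r has 2^popcount(r) filled cells, so we need popcount(r) = log2(2) = 1.
Scan r = 11..43 and keep those with exactly 1 one-bits:
r=11=1011 popcount=3 -> skip
r=12=1100 popcount=2 -> skip
r=13=1101 popcount=3 -> skip
r=14=1110 popcount=3 -> skip
r=15=1111 popcount=4 -> skip
r=16=10000 popcount=1 -> KEEP
r=17=10001 popcount=2 -> skip
r=18=10010 popcount=2 -> skip
r=19=10011 popcount=3 -> skip
r=20=10100 popcount=2 -> skip
r=21=10101 popcount=3 -> skip
r=22=10110 popcount=3 -> skip
r=23=10111 popcount=4 -> skip
r=24=11000 popcount=2 -> skip
r=25=11001 popcount=3 -> skip
r=26=11010 popcount=3 -> skip
r=27=11011 popcount=4 -> skip
r=28=11100 popcount=3 -> skip
r=29=11101 popcount=4 -> skip
r=30=11110 popcount=4 -> skip
r=31=11111 popcount=5 -> skip
r=32=100000 popcount=1 -> KEEP
r=33=100001 popcount=2 -> skip
r=34=100010 popcount=2 -> skip
r=35=100011 popcount=3 -> skip
r=36=100100 popcount=2 -> skip
r=37=100101 popcount=3 -> skip
r=38=100110 popcount=3 -> skip
r=39=100111 popcount=4 -> skip
r=40=101000 popcount=2 -> skip
r=41=101001 popcount=3 -> skip
r=42=101010 popcount=3 -> skip
r=43=101011 popcount=4 -> skip
Kept rows: 16 32

Answer: 16 32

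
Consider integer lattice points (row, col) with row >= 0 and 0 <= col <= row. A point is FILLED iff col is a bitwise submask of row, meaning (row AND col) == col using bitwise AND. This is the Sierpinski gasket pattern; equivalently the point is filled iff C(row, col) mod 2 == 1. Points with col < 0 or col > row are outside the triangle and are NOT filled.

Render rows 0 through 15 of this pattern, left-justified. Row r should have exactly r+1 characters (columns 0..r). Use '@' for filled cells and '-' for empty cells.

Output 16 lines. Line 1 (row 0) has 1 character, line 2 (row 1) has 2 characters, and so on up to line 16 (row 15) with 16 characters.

r0=0: @
r1=1: @@
r2=10: @-@
r3=11: @@@@
r4=100: @---@
r5=101: @@--@@
r6=110: @-@-@-@
r7=111: @@@@@@@@
r8=1000: @-------@
r9=1001: @@------@@
r10=1010: @-@-----@-@
r11=1011: @@@@----@@@@
r12=1100: @---@---@---@
r13=1101: @@--@@--@@--@@
r14=1110: @-@-@-@-@-@-@-@
r15=1111: @@@@@@@@@@@@@@@@

Answer: @
@@
@-@
@@@@
@---@
@@--@@
@-@-@-@
@@@@@@@@
@-------@
@@------@@
@-@-----@-@
@@@@----@@@@
@---@---@---@
@@--@@--@@--@@
@-@-@-@-@-@-@-@
@@@@@@@@@@@@@@@@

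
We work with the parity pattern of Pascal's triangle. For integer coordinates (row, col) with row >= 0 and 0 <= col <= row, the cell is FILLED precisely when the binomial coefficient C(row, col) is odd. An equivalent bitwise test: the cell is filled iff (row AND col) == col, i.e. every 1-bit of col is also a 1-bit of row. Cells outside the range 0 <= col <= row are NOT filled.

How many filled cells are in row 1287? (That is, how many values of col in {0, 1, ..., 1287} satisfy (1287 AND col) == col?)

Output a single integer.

1287 in binary = 10100000111
popcount(1287) = number of 1-bits in 10100000111 = 5
A col c satisfies (1287 AND c) == c iff every set bit of c is also set in 1287; each of the 5 set bits of 1287 can independently be on or off in c.
count = 2^5 = 32

Answer: 32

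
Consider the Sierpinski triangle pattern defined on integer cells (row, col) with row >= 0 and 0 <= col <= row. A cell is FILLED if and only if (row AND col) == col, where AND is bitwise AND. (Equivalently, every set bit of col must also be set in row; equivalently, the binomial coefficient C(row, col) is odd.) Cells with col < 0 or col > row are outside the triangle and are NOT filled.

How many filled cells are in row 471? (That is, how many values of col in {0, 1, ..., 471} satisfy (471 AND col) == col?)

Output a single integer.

471 in binary = 111010111
popcount(471) = number of 1-bits in 111010111 = 7
A col c satisfies (471 AND c) == c iff every set bit of c is also set in 471; each of the 7 set bits of 471 can independently be on or off in c.
count = 2^7 = 128

Answer: 128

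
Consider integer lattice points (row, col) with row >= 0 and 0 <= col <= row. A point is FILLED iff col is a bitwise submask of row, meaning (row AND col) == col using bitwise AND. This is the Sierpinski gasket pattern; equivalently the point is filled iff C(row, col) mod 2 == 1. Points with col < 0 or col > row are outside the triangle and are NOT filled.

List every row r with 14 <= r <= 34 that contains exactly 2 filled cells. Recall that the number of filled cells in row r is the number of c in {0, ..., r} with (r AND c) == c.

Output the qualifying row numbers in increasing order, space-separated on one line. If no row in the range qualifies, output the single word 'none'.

Answer: 16 32

Derivation:
Row r has 2^popcount(r) filled cells, so we need popcount(r) = log2(2) = 1.
Scan r = 14..34 and keep those with exactly 1 one-bits:
r=14=1110 popcount=3 -> skip
r=15=1111 popcount=4 -> skip
r=16=10000 popcount=1 -> KEEP
r=17=10001 popcount=2 -> skip
r=18=10010 popcount=2 -> skip
r=19=10011 popcount=3 -> skip
r=20=10100 popcount=2 -> skip
r=21=10101 popcount=3 -> skip
r=22=10110 popcount=3 -> skip
r=23=10111 popcount=4 -> skip
r=24=11000 popcount=2 -> skip
r=25=11001 popcount=3 -> skip
r=26=11010 popcount=3 -> skip
r=27=11011 popcount=4 -> skip
r=28=11100 popcount=3 -> skip
r=29=11101 popcount=4 -> skip
r=30=11110 popcount=4 -> skip
r=31=11111 popcount=5 -> skip
r=32=100000 popcount=1 -> KEEP
r=33=100001 popcount=2 -> skip
r=34=100010 popcount=2 -> skip
Kept rows: 16 32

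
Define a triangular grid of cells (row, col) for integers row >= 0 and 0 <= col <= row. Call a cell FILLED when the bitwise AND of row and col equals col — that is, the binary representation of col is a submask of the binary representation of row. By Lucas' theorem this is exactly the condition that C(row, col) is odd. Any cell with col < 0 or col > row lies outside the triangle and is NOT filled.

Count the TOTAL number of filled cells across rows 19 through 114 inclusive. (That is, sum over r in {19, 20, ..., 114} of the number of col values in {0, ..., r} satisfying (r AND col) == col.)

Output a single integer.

Answer: 1488

Derivation:
r19=10011 pc3: +8 =8
r20=10100 pc2: +4 =12
r21=10101 pc3: +8 =20
r22=10110 pc3: +8 =28
r23=10111 pc4: +16 =44
r24=11000 pc2: +4 =48
r25=11001 pc3: +8 =56
r26=11010 pc3: +8 =64
r27=11011 pc4: +16 =80
r28=11100 pc3: +8 =88
r29=11101 pc4: +16 =104
r30=11110 pc4: +16 =120
r31=11111 pc5: +32 =152
r32=100000 pc1: +2 =154
r33=100001 pc2: +4 =158
r34=100010 pc2: +4 =162
r35=100011 pc3: +8 =170
r36=100100 pc2: +4 =174
r37=100101 pc3: +8 =182
r38=100110 pc3: +8 =190
r39=100111 pc4: +16 =206
r40=101000 pc2: +4 =210
r41=101001 pc3: +8 =218
r42=101010 pc3: +8 =226
r43=101011 pc4: +16 =242
r44=101100 pc3: +8 =250
r45=101101 pc4: +16 =266
r46=101110 pc4: +16 =282
r47=101111 pc5: +32 =314
r48=110000 pc2: +4 =318
r49=110001 pc3: +8 =326
r50=110010 pc3: +8 =334
r51=110011 pc4: +16 =350
r52=110100 pc3: +8 =358
r53=110101 pc4: +16 =374
r54=110110 pc4: +16 =390
r55=110111 pc5: +32 =422
r56=111000 pc3: +8 =430
r57=111001 pc4: +16 =446
r58=111010 pc4: +16 =462
r59=111011 pc5: +32 =494
r60=111100 pc4: +16 =510
r61=111101 pc5: +32 =542
r62=111110 pc5: +32 =574
r63=111111 pc6: +64 =638
r64=1000000 pc1: +2 =640
r65=1000001 pc2: +4 =644
r66=1000010 pc2: +4 =648
r67=1000011 pc3: +8 =656
r68=1000100 pc2: +4 =660
r69=1000101 pc3: +8 =668
r70=1000110 pc3: +8 =676
r71=1000111 pc4: +16 =692
r72=1001000 pc2: +4 =696
r73=1001001 pc3: +8 =704
r74=1001010 pc3: +8 =712
r75=1001011 pc4: +16 =728
r76=1001100 pc3: +8 =736
r77=1001101 pc4: +16 =752
r78=1001110 pc4: +16 =768
r79=1001111 pc5: +32 =800
r80=1010000 pc2: +4 =804
r81=1010001 pc3: +8 =812
r82=1010010 pc3: +8 =820
r83=1010011 pc4: +16 =836
r84=1010100 pc3: +8 =844
r85=1010101 pc4: +16 =860
r86=1010110 pc4: +16 =876
r87=1010111 pc5: +32 =908
r88=1011000 pc3: +8 =916
r89=1011001 pc4: +16 =932
r90=1011010 pc4: +16 =948
r91=1011011 pc5: +32 =980
r92=1011100 pc4: +16 =996
r93=1011101 pc5: +32 =1028
r94=1011110 pc5: +32 =1060
r95=1011111 pc6: +64 =1124
r96=1100000 pc2: +4 =1128
r97=1100001 pc3: +8 =1136
r98=1100010 pc3: +8 =1144
r99=1100011 pc4: +16 =1160
r100=1100100 pc3: +8 =1168
r101=1100101 pc4: +16 =1184
r102=1100110 pc4: +16 =1200
r103=1100111 pc5: +32 =1232
r104=1101000 pc3: +8 =1240
r105=1101001 pc4: +16 =1256
r106=1101010 pc4: +16 =1272
r107=1101011 pc5: +32 =1304
r108=1101100 pc4: +16 =1320
r109=1101101 pc5: +32 =1352
r110=1101110 pc5: +32 =1384
r111=1101111 pc6: +64 =1448
r112=1110000 pc3: +8 =1456
r113=1110001 pc4: +16 =1472
r114=1110010 pc4: +16 =1488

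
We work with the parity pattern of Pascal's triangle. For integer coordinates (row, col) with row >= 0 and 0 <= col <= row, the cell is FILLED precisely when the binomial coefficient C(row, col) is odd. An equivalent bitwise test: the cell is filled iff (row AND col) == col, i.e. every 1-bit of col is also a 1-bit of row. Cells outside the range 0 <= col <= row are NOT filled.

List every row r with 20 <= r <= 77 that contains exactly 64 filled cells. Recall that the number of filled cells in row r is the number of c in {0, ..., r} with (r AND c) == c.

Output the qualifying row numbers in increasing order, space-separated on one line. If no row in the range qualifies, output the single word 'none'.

Answer: 63

Derivation:
Row r has 2^popcount(r) filled cells, so we need popcount(r) = log2(64) = 6.
Scan r = 20..77 and keep those with exactly 6 one-bits:
r=20=10100 popcount=2 -> skip
r=21=10101 popcount=3 -> skip
r=22=10110 popcount=3 -> skip
r=23=10111 popcount=4 -> skip
r=24=11000 popcount=2 -> skip
r=25=11001 popcount=3 -> skip
r=26=11010 popcount=3 -> skip
r=27=11011 popcount=4 -> skip
r=28=11100 popcount=3 -> skip
r=29=11101 popcount=4 -> skip
r=30=11110 popcount=4 -> skip
r=31=11111 popcount=5 -> skip
r=32=100000 popcount=1 -> skip
r=33=100001 popcount=2 -> skip
r=34=100010 popcount=2 -> skip
r=35=100011 popcount=3 -> skip
r=36=100100 popcount=2 -> skip
r=37=100101 popcount=3 -> skip
r=38=100110 popcount=3 -> skip
r=39=100111 popcount=4 -> skip
r=40=101000 popcount=2 -> skip
r=41=101001 popcount=3 -> skip
r=42=101010 popcount=3 -> skip
r=43=101011 popcount=4 -> skip
r=44=101100 popcount=3 -> skip
r=45=101101 popcount=4 -> skip
r=46=101110 popcount=4 -> skip
r=47=101111 popcount=5 -> skip
r=48=110000 popcount=2 -> skip
r=49=110001 popcount=3 -> skip
r=50=110010 popcount=3 -> skip
r=51=110011 popcount=4 -> skip
r=52=110100 popcount=3 -> skip
r=53=110101 popcount=4 -> skip
r=54=110110 popcount=4 -> skip
r=55=110111 popcount=5 -> skip
r=56=111000 popcount=3 -> skip
r=57=111001 popcount=4 -> skip
r=58=111010 popcount=4 -> skip
r=59=111011 popcount=5 -> skip
r=60=111100 popcount=4 -> skip
r=61=111101 popcount=5 -> skip
r=62=111110 popcount=5 -> skip
r=63=111111 popcount=6 -> KEEP
r=64=1000000 popcount=1 -> skip
r=65=1000001 popcount=2 -> skip
r=66=1000010 popcount=2 -> skip
r=67=1000011 popcount=3 -> skip
r=68=1000100 popcount=2 -> skip
r=69=1000101 popcount=3 -> skip
r=70=1000110 popcount=3 -> skip
r=71=1000111 popcount=4 -> skip
r=72=1001000 popcount=2 -> skip
r=73=1001001 popcount=3 -> skip
r=74=1001010 popcount=3 -> skip
r=75=1001011 popcount=4 -> skip
r=76=1001100 popcount=3 -> skip
r=77=1001101 popcount=4 -> skip
Kept rows: 63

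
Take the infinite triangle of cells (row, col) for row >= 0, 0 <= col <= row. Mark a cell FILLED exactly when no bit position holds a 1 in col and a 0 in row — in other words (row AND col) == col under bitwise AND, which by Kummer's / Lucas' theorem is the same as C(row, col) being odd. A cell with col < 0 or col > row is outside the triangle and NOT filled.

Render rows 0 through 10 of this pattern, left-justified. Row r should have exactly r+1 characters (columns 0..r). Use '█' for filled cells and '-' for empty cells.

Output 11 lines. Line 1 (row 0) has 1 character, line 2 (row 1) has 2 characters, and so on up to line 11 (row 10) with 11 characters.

Answer: █
██
█-█
████
█---█
██--██
█-█-█-█
████████
█-------█
██------██
█-█-----█-█

Derivation:
r0=0: █
r1=1: ██
r2=10: █-█
r3=11: ████
r4=100: █---█
r5=101: ██--██
r6=110: █-█-█-█
r7=111: ████████
r8=1000: █-------█
r9=1001: ██------██
r10=1010: █-█-----█-█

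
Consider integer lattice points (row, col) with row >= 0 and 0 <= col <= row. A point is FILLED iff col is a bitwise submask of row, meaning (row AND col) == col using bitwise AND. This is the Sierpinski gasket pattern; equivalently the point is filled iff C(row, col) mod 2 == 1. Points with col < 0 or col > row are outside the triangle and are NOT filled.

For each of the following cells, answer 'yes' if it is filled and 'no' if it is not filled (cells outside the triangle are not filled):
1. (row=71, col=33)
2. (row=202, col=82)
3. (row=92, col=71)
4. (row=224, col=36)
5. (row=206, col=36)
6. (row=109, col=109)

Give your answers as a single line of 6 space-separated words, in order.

(71,33): row=0b1000111, col=0b100001, row AND col = 0b1 = 1; 1 != 33 -> empty
(202,82): row=0b11001010, col=0b1010010, row AND col = 0b1000010 = 66; 66 != 82 -> empty
(92,71): row=0b1011100, col=0b1000111, row AND col = 0b1000100 = 68; 68 != 71 -> empty
(224,36): row=0b11100000, col=0b100100, row AND col = 0b100000 = 32; 32 != 36 -> empty
(206,36): row=0b11001110, col=0b100100, row AND col = 0b100 = 4; 4 != 36 -> empty
(109,109): row=0b1101101, col=0b1101101, row AND col = 0b1101101 = 109; 109 == 109 -> filled

Answer: no no no no no yes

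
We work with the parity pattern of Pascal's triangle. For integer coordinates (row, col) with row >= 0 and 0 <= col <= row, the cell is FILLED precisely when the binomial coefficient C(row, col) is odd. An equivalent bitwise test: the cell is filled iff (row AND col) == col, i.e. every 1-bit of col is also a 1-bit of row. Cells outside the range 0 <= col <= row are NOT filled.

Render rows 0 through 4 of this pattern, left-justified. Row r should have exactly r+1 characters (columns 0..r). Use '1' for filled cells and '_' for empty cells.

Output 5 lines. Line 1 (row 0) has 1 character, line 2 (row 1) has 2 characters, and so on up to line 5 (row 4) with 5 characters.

r0=0: 1
r1=1: 11
r2=10: 1_1
r3=11: 1111
r4=100: 1___1

Answer: 1
11
1_1
1111
1___1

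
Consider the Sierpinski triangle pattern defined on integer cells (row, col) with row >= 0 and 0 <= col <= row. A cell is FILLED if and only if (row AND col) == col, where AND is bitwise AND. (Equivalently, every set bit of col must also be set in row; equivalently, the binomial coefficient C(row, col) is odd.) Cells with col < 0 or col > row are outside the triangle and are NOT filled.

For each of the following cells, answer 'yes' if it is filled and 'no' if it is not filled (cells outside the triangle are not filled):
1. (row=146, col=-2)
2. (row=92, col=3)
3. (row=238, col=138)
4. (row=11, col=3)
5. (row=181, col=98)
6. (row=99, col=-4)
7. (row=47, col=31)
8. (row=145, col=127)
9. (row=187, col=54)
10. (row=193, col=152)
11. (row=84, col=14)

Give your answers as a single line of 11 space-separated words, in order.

(146,-2): col outside [0, 146] -> not filled
(92,3): row=0b1011100, col=0b11, row AND col = 0b0 = 0; 0 != 3 -> empty
(238,138): row=0b11101110, col=0b10001010, row AND col = 0b10001010 = 138; 138 == 138 -> filled
(11,3): row=0b1011, col=0b11, row AND col = 0b11 = 3; 3 == 3 -> filled
(181,98): row=0b10110101, col=0b1100010, row AND col = 0b100000 = 32; 32 != 98 -> empty
(99,-4): col outside [0, 99] -> not filled
(47,31): row=0b101111, col=0b11111, row AND col = 0b1111 = 15; 15 != 31 -> empty
(145,127): row=0b10010001, col=0b1111111, row AND col = 0b10001 = 17; 17 != 127 -> empty
(187,54): row=0b10111011, col=0b110110, row AND col = 0b110010 = 50; 50 != 54 -> empty
(193,152): row=0b11000001, col=0b10011000, row AND col = 0b10000000 = 128; 128 != 152 -> empty
(84,14): row=0b1010100, col=0b1110, row AND col = 0b100 = 4; 4 != 14 -> empty

Answer: no no yes yes no no no no no no no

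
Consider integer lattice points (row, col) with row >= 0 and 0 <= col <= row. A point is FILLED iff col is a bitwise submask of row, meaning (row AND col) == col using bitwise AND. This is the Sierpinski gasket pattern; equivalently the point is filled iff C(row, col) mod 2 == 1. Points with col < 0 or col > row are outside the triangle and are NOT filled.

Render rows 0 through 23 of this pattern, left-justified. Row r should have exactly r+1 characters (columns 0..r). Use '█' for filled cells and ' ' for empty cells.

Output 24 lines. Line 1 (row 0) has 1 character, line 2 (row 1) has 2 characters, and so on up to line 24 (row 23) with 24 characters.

r0=0: █
r1=1: ██
r2=10: █ █
r3=11: ████
r4=100: █   █
r5=101: ██  ██
r6=110: █ █ █ █
r7=111: ████████
r8=1000: █       █
r9=1001: ██      ██
r10=1010: █ █     █ █
r11=1011: ████    ████
r12=1100: █   █   █   █
r13=1101: ██  ██  ██  ██
r14=1110: █ █ █ █ █ █ █ █
r15=1111: ████████████████
r16=10000: █               █
r17=10001: ██              ██
r18=10010: █ █             █ █
r19=10011: ████            ████
r20=10100: █   █           █   █
r21=10101: ██  ██          ██  ██
r22=10110: █ █ █ █         █ █ █ █
r23=10111: ████████        ████████

Answer: █
██
█ █
████
█   █
██  ██
█ █ █ █
████████
█       █
██      ██
█ █     █ █
████    ████
█   █   █   █
██  ██  ██  ██
█ █ █ █ █ █ █ █
████████████████
█               █
██              ██
█ █             █ █
████            ████
█   █           █   █
██  ██          ██  ██
█ █ █ █         █ █ █ █
████████        ████████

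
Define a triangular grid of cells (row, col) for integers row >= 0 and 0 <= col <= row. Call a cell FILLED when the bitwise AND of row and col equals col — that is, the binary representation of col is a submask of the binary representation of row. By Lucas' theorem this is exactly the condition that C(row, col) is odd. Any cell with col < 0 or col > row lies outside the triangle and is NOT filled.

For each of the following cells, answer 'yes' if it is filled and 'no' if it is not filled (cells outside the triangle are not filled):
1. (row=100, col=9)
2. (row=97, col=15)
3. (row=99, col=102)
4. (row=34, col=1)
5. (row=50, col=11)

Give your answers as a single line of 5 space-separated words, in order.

(100,9): row=0b1100100, col=0b1001, row AND col = 0b0 = 0; 0 != 9 -> empty
(97,15): row=0b1100001, col=0b1111, row AND col = 0b1 = 1; 1 != 15 -> empty
(99,102): col outside [0, 99] -> not filled
(34,1): row=0b100010, col=0b1, row AND col = 0b0 = 0; 0 != 1 -> empty
(50,11): row=0b110010, col=0b1011, row AND col = 0b10 = 2; 2 != 11 -> empty

Answer: no no no no no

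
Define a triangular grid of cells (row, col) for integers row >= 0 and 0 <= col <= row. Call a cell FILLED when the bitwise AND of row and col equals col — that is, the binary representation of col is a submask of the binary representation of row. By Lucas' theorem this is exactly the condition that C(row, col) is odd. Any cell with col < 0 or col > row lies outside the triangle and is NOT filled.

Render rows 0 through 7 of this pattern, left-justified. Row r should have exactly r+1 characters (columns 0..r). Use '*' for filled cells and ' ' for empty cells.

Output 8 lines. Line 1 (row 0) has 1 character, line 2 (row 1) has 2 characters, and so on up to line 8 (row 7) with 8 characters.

r0=0: *
r1=1: **
r2=10: * *
r3=11: ****
r4=100: *   *
r5=101: **  **
r6=110: * * * *
r7=111: ********

Answer: *
**
* *
****
*   *
**  **
* * * *
********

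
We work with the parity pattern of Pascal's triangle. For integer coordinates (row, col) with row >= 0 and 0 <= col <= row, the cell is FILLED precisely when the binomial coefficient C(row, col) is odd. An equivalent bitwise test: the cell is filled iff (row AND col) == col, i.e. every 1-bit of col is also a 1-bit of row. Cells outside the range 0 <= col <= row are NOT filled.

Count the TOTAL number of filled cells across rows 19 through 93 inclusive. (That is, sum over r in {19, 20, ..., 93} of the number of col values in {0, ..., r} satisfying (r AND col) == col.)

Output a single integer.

r19=10011 pc3: +8 =8
r20=10100 pc2: +4 =12
r21=10101 pc3: +8 =20
r22=10110 pc3: +8 =28
r23=10111 pc4: +16 =44
r24=11000 pc2: +4 =48
r25=11001 pc3: +8 =56
r26=11010 pc3: +8 =64
r27=11011 pc4: +16 =80
r28=11100 pc3: +8 =88
r29=11101 pc4: +16 =104
r30=11110 pc4: +16 =120
r31=11111 pc5: +32 =152
r32=100000 pc1: +2 =154
r33=100001 pc2: +4 =158
r34=100010 pc2: +4 =162
r35=100011 pc3: +8 =170
r36=100100 pc2: +4 =174
r37=100101 pc3: +8 =182
r38=100110 pc3: +8 =190
r39=100111 pc4: +16 =206
r40=101000 pc2: +4 =210
r41=101001 pc3: +8 =218
r42=101010 pc3: +8 =226
r43=101011 pc4: +16 =242
r44=101100 pc3: +8 =250
r45=101101 pc4: +16 =266
r46=101110 pc4: +16 =282
r47=101111 pc5: +32 =314
r48=110000 pc2: +4 =318
r49=110001 pc3: +8 =326
r50=110010 pc3: +8 =334
r51=110011 pc4: +16 =350
r52=110100 pc3: +8 =358
r53=110101 pc4: +16 =374
r54=110110 pc4: +16 =390
r55=110111 pc5: +32 =422
r56=111000 pc3: +8 =430
r57=111001 pc4: +16 =446
r58=111010 pc4: +16 =462
r59=111011 pc5: +32 =494
r60=111100 pc4: +16 =510
r61=111101 pc5: +32 =542
r62=111110 pc5: +32 =574
r63=111111 pc6: +64 =638
r64=1000000 pc1: +2 =640
r65=1000001 pc2: +4 =644
r66=1000010 pc2: +4 =648
r67=1000011 pc3: +8 =656
r68=1000100 pc2: +4 =660
r69=1000101 pc3: +8 =668
r70=1000110 pc3: +8 =676
r71=1000111 pc4: +16 =692
r72=1001000 pc2: +4 =696
r73=1001001 pc3: +8 =704
r74=1001010 pc3: +8 =712
r75=1001011 pc4: +16 =728
r76=1001100 pc3: +8 =736
r77=1001101 pc4: +16 =752
r78=1001110 pc4: +16 =768
r79=1001111 pc5: +32 =800
r80=1010000 pc2: +4 =804
r81=1010001 pc3: +8 =812
r82=1010010 pc3: +8 =820
r83=1010011 pc4: +16 =836
r84=1010100 pc3: +8 =844
r85=1010101 pc4: +16 =860
r86=1010110 pc4: +16 =876
r87=1010111 pc5: +32 =908
r88=1011000 pc3: +8 =916
r89=1011001 pc4: +16 =932
r90=1011010 pc4: +16 =948
r91=1011011 pc5: +32 =980
r92=1011100 pc4: +16 =996
r93=1011101 pc5: +32 =1028

Answer: 1028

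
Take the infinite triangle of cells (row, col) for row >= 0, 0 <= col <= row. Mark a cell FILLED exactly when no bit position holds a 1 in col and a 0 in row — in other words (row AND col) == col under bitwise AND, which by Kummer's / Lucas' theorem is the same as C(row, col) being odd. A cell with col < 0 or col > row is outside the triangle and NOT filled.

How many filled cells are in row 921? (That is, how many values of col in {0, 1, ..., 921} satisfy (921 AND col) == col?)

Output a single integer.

Answer: 64

Derivation:
921 in binary = 1110011001
popcount(921) = number of 1-bits in 1110011001 = 6
A col c satisfies (921 AND c) == c iff every set bit of c is also set in 921; each of the 6 set bits of 921 can independently be on or off in c.
count = 2^6 = 64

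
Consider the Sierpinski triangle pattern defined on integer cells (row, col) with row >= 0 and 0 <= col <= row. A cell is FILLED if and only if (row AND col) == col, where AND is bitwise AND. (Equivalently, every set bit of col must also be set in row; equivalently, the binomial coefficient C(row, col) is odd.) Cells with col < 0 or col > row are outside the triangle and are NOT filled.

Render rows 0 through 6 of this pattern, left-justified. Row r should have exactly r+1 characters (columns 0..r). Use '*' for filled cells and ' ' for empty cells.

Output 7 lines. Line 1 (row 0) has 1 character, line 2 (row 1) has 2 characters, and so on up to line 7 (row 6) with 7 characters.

Answer: *
**
* *
****
*   *
**  **
* * * *

Derivation:
r0=0: *
r1=1: **
r2=10: * *
r3=11: ****
r4=100: *   *
r5=101: **  **
r6=110: * * * *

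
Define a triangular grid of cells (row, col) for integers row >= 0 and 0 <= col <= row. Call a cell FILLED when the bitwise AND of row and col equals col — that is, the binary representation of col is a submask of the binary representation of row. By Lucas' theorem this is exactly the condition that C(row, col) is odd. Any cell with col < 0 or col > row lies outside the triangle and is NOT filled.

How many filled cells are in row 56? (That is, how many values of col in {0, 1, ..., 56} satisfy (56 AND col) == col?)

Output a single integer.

56 in binary = 111000
popcount(56) = number of 1-bits in 111000 = 3
A col c satisfies (56 AND c) == c iff every set bit of c is also set in 56; each of the 3 set bits of 56 can independently be on or off in c.
count = 2^3 = 8

Answer: 8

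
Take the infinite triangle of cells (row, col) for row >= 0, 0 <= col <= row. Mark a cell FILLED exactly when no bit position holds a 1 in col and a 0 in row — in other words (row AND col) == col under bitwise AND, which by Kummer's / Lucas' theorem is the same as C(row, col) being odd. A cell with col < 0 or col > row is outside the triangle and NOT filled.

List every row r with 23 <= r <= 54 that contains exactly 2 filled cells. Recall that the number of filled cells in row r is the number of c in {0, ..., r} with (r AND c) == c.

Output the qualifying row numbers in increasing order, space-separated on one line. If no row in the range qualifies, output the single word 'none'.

Row r has 2^popcount(r) filled cells, so we need popcount(r) = log2(2) = 1.
Scan r = 23..54 and keep those with exactly 1 one-bits:
r=23=10111 popcount=4 -> skip
r=24=11000 popcount=2 -> skip
r=25=11001 popcount=3 -> skip
r=26=11010 popcount=3 -> skip
r=27=11011 popcount=4 -> skip
r=28=11100 popcount=3 -> skip
r=29=11101 popcount=4 -> skip
r=30=11110 popcount=4 -> skip
r=31=11111 popcount=5 -> skip
r=32=100000 popcount=1 -> KEEP
r=33=100001 popcount=2 -> skip
r=34=100010 popcount=2 -> skip
r=35=100011 popcount=3 -> skip
r=36=100100 popcount=2 -> skip
r=37=100101 popcount=3 -> skip
r=38=100110 popcount=3 -> skip
r=39=100111 popcount=4 -> skip
r=40=101000 popcount=2 -> skip
r=41=101001 popcount=3 -> skip
r=42=101010 popcount=3 -> skip
r=43=101011 popcount=4 -> skip
r=44=101100 popcount=3 -> skip
r=45=101101 popcount=4 -> skip
r=46=101110 popcount=4 -> skip
r=47=101111 popcount=5 -> skip
r=48=110000 popcount=2 -> skip
r=49=110001 popcount=3 -> skip
r=50=110010 popcount=3 -> skip
r=51=110011 popcount=4 -> skip
r=52=110100 popcount=3 -> skip
r=53=110101 popcount=4 -> skip
r=54=110110 popcount=4 -> skip
Kept rows: 32

Answer: 32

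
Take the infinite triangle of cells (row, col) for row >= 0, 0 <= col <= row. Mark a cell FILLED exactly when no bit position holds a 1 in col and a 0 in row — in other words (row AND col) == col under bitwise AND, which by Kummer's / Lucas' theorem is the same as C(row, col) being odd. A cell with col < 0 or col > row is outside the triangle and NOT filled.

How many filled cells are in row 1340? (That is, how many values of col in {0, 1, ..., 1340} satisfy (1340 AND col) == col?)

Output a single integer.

Answer: 64

Derivation:
1340 in binary = 10100111100
popcount(1340) = number of 1-bits in 10100111100 = 6
A col c satisfies (1340 AND c) == c iff every set bit of c is also set in 1340; each of the 6 set bits of 1340 can independently be on or off in c.
count = 2^6 = 64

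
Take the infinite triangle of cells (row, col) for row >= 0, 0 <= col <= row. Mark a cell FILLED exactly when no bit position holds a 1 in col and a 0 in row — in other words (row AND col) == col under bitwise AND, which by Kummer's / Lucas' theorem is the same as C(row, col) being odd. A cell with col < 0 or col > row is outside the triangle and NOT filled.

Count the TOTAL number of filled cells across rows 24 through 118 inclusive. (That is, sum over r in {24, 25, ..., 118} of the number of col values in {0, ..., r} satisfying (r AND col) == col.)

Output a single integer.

Answer: 1556

Derivation:
r24=11000 pc2: +4 =4
r25=11001 pc3: +8 =12
r26=11010 pc3: +8 =20
r27=11011 pc4: +16 =36
r28=11100 pc3: +8 =44
r29=11101 pc4: +16 =60
r30=11110 pc4: +16 =76
r31=11111 pc5: +32 =108
r32=100000 pc1: +2 =110
r33=100001 pc2: +4 =114
r34=100010 pc2: +4 =118
r35=100011 pc3: +8 =126
r36=100100 pc2: +4 =130
r37=100101 pc3: +8 =138
r38=100110 pc3: +8 =146
r39=100111 pc4: +16 =162
r40=101000 pc2: +4 =166
r41=101001 pc3: +8 =174
r42=101010 pc3: +8 =182
r43=101011 pc4: +16 =198
r44=101100 pc3: +8 =206
r45=101101 pc4: +16 =222
r46=101110 pc4: +16 =238
r47=101111 pc5: +32 =270
r48=110000 pc2: +4 =274
r49=110001 pc3: +8 =282
r50=110010 pc3: +8 =290
r51=110011 pc4: +16 =306
r52=110100 pc3: +8 =314
r53=110101 pc4: +16 =330
r54=110110 pc4: +16 =346
r55=110111 pc5: +32 =378
r56=111000 pc3: +8 =386
r57=111001 pc4: +16 =402
r58=111010 pc4: +16 =418
r59=111011 pc5: +32 =450
r60=111100 pc4: +16 =466
r61=111101 pc5: +32 =498
r62=111110 pc5: +32 =530
r63=111111 pc6: +64 =594
r64=1000000 pc1: +2 =596
r65=1000001 pc2: +4 =600
r66=1000010 pc2: +4 =604
r67=1000011 pc3: +8 =612
r68=1000100 pc2: +4 =616
r69=1000101 pc3: +8 =624
r70=1000110 pc3: +8 =632
r71=1000111 pc4: +16 =648
r72=1001000 pc2: +4 =652
r73=1001001 pc3: +8 =660
r74=1001010 pc3: +8 =668
r75=1001011 pc4: +16 =684
r76=1001100 pc3: +8 =692
r77=1001101 pc4: +16 =708
r78=1001110 pc4: +16 =724
r79=1001111 pc5: +32 =756
r80=1010000 pc2: +4 =760
r81=1010001 pc3: +8 =768
r82=1010010 pc3: +8 =776
r83=1010011 pc4: +16 =792
r84=1010100 pc3: +8 =800
r85=1010101 pc4: +16 =816
r86=1010110 pc4: +16 =832
r87=1010111 pc5: +32 =864
r88=1011000 pc3: +8 =872
r89=1011001 pc4: +16 =888
r90=1011010 pc4: +16 =904
r91=1011011 pc5: +32 =936
r92=1011100 pc4: +16 =952
r93=1011101 pc5: +32 =984
r94=1011110 pc5: +32 =1016
r95=1011111 pc6: +64 =1080
r96=1100000 pc2: +4 =1084
r97=1100001 pc3: +8 =1092
r98=1100010 pc3: +8 =1100
r99=1100011 pc4: +16 =1116
r100=1100100 pc3: +8 =1124
r101=1100101 pc4: +16 =1140
r102=1100110 pc4: +16 =1156
r103=1100111 pc5: +32 =1188
r104=1101000 pc3: +8 =1196
r105=1101001 pc4: +16 =1212
r106=1101010 pc4: +16 =1228
r107=1101011 pc5: +32 =1260
r108=1101100 pc4: +16 =1276
r109=1101101 pc5: +32 =1308
r110=1101110 pc5: +32 =1340
r111=1101111 pc6: +64 =1404
r112=1110000 pc3: +8 =1412
r113=1110001 pc4: +16 =1428
r114=1110010 pc4: +16 =1444
r115=1110011 pc5: +32 =1476
r116=1110100 pc4: +16 =1492
r117=1110101 pc5: +32 =1524
r118=1110110 pc5: +32 =1556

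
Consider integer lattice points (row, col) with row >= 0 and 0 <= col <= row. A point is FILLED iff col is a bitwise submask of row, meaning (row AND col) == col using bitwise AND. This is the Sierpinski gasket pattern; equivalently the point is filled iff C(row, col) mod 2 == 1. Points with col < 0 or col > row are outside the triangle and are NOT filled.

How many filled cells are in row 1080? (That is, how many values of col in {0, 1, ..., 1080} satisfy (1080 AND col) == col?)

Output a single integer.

Answer: 16

Derivation:
1080 in binary = 10000111000
popcount(1080) = number of 1-bits in 10000111000 = 4
A col c satisfies (1080 AND c) == c iff every set bit of c is also set in 1080; each of the 4 set bits of 1080 can independently be on or off in c.
count = 2^4 = 16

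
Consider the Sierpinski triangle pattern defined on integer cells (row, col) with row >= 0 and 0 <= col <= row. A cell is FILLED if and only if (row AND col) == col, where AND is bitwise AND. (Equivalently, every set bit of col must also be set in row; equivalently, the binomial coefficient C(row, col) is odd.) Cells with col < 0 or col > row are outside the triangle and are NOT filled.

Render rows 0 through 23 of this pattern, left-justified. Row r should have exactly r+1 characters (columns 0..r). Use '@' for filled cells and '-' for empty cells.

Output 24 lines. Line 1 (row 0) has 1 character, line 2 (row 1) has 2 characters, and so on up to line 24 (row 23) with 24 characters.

r0=0: @
r1=1: @@
r2=10: @-@
r3=11: @@@@
r4=100: @---@
r5=101: @@--@@
r6=110: @-@-@-@
r7=111: @@@@@@@@
r8=1000: @-------@
r9=1001: @@------@@
r10=1010: @-@-----@-@
r11=1011: @@@@----@@@@
r12=1100: @---@---@---@
r13=1101: @@--@@--@@--@@
r14=1110: @-@-@-@-@-@-@-@
r15=1111: @@@@@@@@@@@@@@@@
r16=10000: @---------------@
r17=10001: @@--------------@@
r18=10010: @-@-------------@-@
r19=10011: @@@@------------@@@@
r20=10100: @---@-----------@---@
r21=10101: @@--@@----------@@--@@
r22=10110: @-@-@-@---------@-@-@-@
r23=10111: @@@@@@@@--------@@@@@@@@

Answer: @
@@
@-@
@@@@
@---@
@@--@@
@-@-@-@
@@@@@@@@
@-------@
@@------@@
@-@-----@-@
@@@@----@@@@
@---@---@---@
@@--@@--@@--@@
@-@-@-@-@-@-@-@
@@@@@@@@@@@@@@@@
@---------------@
@@--------------@@
@-@-------------@-@
@@@@------------@@@@
@---@-----------@---@
@@--@@----------@@--@@
@-@-@-@---------@-@-@-@
@@@@@@@@--------@@@@@@@@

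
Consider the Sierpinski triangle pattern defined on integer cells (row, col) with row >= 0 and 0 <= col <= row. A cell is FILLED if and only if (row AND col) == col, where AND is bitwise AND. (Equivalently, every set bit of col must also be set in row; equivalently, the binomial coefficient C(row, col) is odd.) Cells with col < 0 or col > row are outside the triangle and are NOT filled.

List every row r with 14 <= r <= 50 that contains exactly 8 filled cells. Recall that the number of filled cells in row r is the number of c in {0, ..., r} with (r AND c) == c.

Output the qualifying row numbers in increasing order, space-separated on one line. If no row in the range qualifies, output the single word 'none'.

Answer: 14 19 21 22 25 26 28 35 37 38 41 42 44 49 50

Derivation:
Row r has 2^popcount(r) filled cells, so we need popcount(r) = log2(8) = 3.
Scan r = 14..50 and keep those with exactly 3 one-bits:
r=14=1110 popcount=3 -> KEEP
r=15=1111 popcount=4 -> skip
r=16=10000 popcount=1 -> skip
r=17=10001 popcount=2 -> skip
r=18=10010 popcount=2 -> skip
r=19=10011 popcount=3 -> KEEP
r=20=10100 popcount=2 -> skip
r=21=10101 popcount=3 -> KEEP
r=22=10110 popcount=3 -> KEEP
r=23=10111 popcount=4 -> skip
r=24=11000 popcount=2 -> skip
r=25=11001 popcount=3 -> KEEP
r=26=11010 popcount=3 -> KEEP
r=27=11011 popcount=4 -> skip
r=28=11100 popcount=3 -> KEEP
r=29=11101 popcount=4 -> skip
r=30=11110 popcount=4 -> skip
r=31=11111 popcount=5 -> skip
r=32=100000 popcount=1 -> skip
r=33=100001 popcount=2 -> skip
r=34=100010 popcount=2 -> skip
r=35=100011 popcount=3 -> KEEP
r=36=100100 popcount=2 -> skip
r=37=100101 popcount=3 -> KEEP
r=38=100110 popcount=3 -> KEEP
r=39=100111 popcount=4 -> skip
r=40=101000 popcount=2 -> skip
r=41=101001 popcount=3 -> KEEP
r=42=101010 popcount=3 -> KEEP
r=43=101011 popcount=4 -> skip
r=44=101100 popcount=3 -> KEEP
r=45=101101 popcount=4 -> skip
r=46=101110 popcount=4 -> skip
r=47=101111 popcount=5 -> skip
r=48=110000 popcount=2 -> skip
r=49=110001 popcount=3 -> KEEP
r=50=110010 popcount=3 -> KEEP
Kept rows: 14 19 21 22 25 26 28 35 37 38 41 42 44 49 50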